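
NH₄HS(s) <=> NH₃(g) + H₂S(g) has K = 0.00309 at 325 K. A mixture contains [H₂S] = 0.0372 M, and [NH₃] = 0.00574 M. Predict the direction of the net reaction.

forward (toward products)

(NH₄HS is a pure solid — omitted from Q.)
Q = [NH₃]·[H₂S] = (0.00574)·(0.0372) = 2.14×10⁻⁴
Q = 2.14×10⁻⁴ < K = 0.00309, so the forward reaction proceeds.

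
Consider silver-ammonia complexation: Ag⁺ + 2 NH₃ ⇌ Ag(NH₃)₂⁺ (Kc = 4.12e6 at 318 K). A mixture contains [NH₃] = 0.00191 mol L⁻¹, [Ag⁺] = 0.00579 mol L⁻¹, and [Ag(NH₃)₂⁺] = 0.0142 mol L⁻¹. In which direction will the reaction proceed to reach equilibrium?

Qc = [Ag(NH₃)₂⁺] / ([Ag⁺]·[NH₃]²) = (0.0142) / ((0.00579)·(0.00191)²) = 6.72e5
Qc = 6.72e5 < Kc = 4.12e6, so the forward reaction proceeds.

toward products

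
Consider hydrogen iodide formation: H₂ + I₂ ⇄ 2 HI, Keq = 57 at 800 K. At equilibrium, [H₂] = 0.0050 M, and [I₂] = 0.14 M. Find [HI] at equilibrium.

[HI] = 0.20 M

At equilibrium, Keq = [HI]² / ([H₂]·[I₂]) = 57.
([HI])² / ((0.0050)·(0.14)) = 57
[HI]² = 0.0399 ⇒ [HI] = 0.20 M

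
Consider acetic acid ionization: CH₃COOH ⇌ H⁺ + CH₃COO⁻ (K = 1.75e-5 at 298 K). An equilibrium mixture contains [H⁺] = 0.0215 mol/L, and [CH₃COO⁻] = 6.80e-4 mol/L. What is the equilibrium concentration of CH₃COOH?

At equilibrium, K = [H⁺]·[CH₃COO⁻] / [CH₃COOH] = 1.75e-5.
(0.0215)·(6.80e-4) / ([CH₃COOH]) = 1.75e-5
[CH₃COOH] = 0.835 mol/L

[CH₃COOH] = 0.835 mol/L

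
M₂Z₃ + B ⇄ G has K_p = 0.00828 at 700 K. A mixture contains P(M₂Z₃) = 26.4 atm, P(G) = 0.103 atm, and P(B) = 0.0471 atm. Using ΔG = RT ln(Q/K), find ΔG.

Q_p = P(G) / (P(M₂Z₃)·P(B)) = (0.103) / ((26.4)·(0.0471)) = 0.0828
ΔG = RT ln(Q_p/K_p) = (8.314 J mol⁻¹ K⁻¹)(700 K) × ln(0.0828/0.00828)
   = (5.820 kJ/mol)(2.303) = 13.4 kJ/mol
ΔG > 0, so the forward reaction is non-spontaneous (proceeds in reverse).

ΔG = 13.4 kJ/mol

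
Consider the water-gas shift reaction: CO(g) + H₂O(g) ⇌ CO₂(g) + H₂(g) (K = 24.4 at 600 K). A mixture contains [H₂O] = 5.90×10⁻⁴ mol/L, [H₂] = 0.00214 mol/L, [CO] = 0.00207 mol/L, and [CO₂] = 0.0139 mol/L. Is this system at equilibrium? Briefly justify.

Q = [CO₂]·[H₂] / ([CO]·[H₂O]) = (0.0139)·(0.00214) / ((0.00207)·(5.90×10⁻⁴)) = 24.4
Q = 24.4 = K; the system is at equilibrium.

yes, at equilibrium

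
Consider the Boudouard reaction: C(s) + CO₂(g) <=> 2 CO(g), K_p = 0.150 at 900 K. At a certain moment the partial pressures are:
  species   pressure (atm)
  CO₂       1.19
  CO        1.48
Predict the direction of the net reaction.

reverse (toward reactants)

(C is a pure solid — omitted from Q_p.)
Q_p = P(CO)² / P(CO₂) = (1.48)² / (1.19) = 1.84
Q_p = 1.84 > K_p = 0.150, so the reverse reaction proceeds.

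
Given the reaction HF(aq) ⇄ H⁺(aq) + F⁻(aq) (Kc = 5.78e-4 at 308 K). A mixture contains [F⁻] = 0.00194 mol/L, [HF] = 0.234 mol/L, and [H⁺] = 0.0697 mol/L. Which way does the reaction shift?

Qc = [H⁺]·[F⁻] / [HF] = (0.0697)·(0.00194) / (0.234) = 5.78e-4
Qc = 5.78e-4 = Kc, so the system is already at equilibrium.

at equilibrium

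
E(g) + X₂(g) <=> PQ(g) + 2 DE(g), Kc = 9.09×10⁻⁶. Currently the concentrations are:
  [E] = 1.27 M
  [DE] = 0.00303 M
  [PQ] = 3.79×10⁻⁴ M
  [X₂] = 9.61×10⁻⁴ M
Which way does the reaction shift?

to the right

Qc = [PQ]·[DE]² / ([E]·[X₂]) = (3.79×10⁻⁴)·(0.00303)² / ((1.27)·(9.61×10⁻⁴)) = 2.85×10⁻⁶
Qc = 2.85×10⁻⁶ < Kc = 9.09×10⁻⁶, so the forward reaction proceeds.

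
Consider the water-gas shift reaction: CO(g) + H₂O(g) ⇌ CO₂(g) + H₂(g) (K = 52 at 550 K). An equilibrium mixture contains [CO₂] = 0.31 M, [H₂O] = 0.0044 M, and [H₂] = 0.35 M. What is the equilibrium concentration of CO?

[CO] = 0.47 M

At equilibrium, K = [CO₂]·[H₂] / ([CO]·[H₂O]) = 52.
(0.31)·(0.35) / (([CO])·(0.0044)) = 52
[CO] = 0.474 = 0.47 M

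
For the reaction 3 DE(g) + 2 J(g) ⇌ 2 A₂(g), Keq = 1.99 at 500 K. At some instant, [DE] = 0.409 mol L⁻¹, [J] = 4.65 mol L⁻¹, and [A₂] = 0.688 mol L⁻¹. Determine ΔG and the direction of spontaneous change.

Q = [A₂]² / ([DE]³·[J]²) = (0.688)² / ((0.409)³·(4.65)²) = 0.320
ΔG = RT ln(Q/Keq) = (8.314 J mol⁻¹ K⁻¹)(500 K) × ln(0.320/1.99)
   = (4.157 kJ/mol)(-1.828) = -7.60 kJ/mol
ΔG < 0, so the forward reaction is spontaneous (proceeds forward).

ΔG = -7.60 kJ/mol; the forward reaction is spontaneous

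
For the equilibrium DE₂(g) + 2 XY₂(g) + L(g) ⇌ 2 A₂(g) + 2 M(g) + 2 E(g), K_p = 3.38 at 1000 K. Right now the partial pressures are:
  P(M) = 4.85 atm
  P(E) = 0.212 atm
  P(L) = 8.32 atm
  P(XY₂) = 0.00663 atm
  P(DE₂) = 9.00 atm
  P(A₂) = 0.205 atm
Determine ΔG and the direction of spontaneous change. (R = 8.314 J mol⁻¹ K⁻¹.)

ΔG = 11.5 kJ/mol; the forward reaction is non-spontaneous

Q_p = P(A₂)²·P(M)²·P(E)² / (P(DE₂)·P(XY₂)²·P(L)) = (0.205)²·(4.85)²·(0.212)² / ((9.00)·(0.00663)²·(8.32)) = 13.5
ΔG = RT ln(Q_p/K_p) = (8.314 J mol⁻¹ K⁻¹)(1000 K) × ln(13.5/3.38)
   = (8.314 kJ/mol)(1.385) = 11.5 kJ/mol
ΔG > 0, so the forward reaction is non-spontaneous (proceeds in reverse).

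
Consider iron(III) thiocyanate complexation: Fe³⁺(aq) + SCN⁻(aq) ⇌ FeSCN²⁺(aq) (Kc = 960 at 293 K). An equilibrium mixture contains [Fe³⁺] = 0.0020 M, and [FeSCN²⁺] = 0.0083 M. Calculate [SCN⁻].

[SCN⁻] = 0.0043 M

At equilibrium, Kc = [FeSCN²⁺] / ([Fe³⁺]·[SCN⁻]) = 960.
(0.0083) / ((0.0020)·([SCN⁻])) = 960
[SCN⁻] = 0.00432 = 0.0043 M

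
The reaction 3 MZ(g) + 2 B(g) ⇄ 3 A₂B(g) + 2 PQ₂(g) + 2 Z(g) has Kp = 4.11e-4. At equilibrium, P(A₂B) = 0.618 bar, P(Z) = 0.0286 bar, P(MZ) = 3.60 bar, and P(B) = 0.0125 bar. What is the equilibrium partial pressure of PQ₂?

P(PQ₂) = 0.125 bar

At equilibrium, Kp = P(A₂B)³·P(PQ₂)²·P(Z)² / (P(MZ)³·P(B)²) = 4.11e-4.
(0.618)³·(P(PQ₂))²·(0.0286)² / ((3.60)³·(0.0125)²) = 4.11e-4
P(PQ₂)² = 0.0155 ⇒ P(PQ₂) = 0.125 bar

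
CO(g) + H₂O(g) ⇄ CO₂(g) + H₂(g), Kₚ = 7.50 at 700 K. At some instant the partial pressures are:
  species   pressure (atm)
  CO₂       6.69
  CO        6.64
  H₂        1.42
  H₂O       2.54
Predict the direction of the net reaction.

Qₚ = P(CO₂)·P(H₂) / (P(CO)·P(H₂O)) = (6.69)·(1.42) / ((6.64)·(2.54)) = 0.563
Qₚ = 0.563 < Kₚ = 7.50, so the forward reaction proceeds.

in the forward direction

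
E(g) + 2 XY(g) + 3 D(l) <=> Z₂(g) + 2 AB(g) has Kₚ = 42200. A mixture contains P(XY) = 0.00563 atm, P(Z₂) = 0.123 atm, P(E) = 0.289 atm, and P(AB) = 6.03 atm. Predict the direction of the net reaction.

(D is a pure liquid — omitted from Qₚ.)
Qₚ = P(Z₂)·P(AB)² / (P(E)·P(XY)²) = (0.123)·(6.03)² / ((0.289)·(0.00563)²) = 4.88×10⁵
Qₚ = 4.88×10⁵ > Kₚ = 42200, so the reverse reaction proceeds.

reverse (toward reactants)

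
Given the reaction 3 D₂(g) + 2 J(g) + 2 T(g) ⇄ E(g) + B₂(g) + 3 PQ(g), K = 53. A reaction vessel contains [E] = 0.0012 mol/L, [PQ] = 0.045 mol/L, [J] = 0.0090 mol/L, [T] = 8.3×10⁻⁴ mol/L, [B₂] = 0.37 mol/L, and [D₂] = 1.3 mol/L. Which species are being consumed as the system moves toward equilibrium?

Q = [E]·[B₂]·[PQ]³ / ([D₂]³·[J]²·[T]²) = (0.0012)·(0.37)·(0.045)³ / ((1.3)³·(0.0090)²·(8.3×10⁻⁴)²) = 330
Q = 330 > K = 53: net reverse reaction.

E, B₂, PQ (products)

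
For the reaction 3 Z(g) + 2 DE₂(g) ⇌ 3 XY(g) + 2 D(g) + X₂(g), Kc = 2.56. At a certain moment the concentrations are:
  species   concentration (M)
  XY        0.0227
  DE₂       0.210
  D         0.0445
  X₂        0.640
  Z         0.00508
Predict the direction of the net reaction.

Qc = [XY]³·[D]²·[X₂] / ([Z]³·[DE₂]²) = (0.0227)³·(0.0445)²·(0.640) / ((0.00508)³·(0.210)²) = 2.56
Qc = 2.56 = Kc, so the system is already at equilibrium.

no net change (already at equilibrium)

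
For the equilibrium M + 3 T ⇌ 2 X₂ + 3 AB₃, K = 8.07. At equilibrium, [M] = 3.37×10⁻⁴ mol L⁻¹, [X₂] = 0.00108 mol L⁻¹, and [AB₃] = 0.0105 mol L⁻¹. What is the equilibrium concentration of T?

[T] = 7.92×10⁻⁴ mol L⁻¹

At equilibrium, K = [X₂]²·[AB₃]³ / ([M]·[T]³) = 8.07.
(0.00108)²·(0.0105)³ / ((3.37×10⁻⁴)·([T])³) = 8.07
[T]³ = 4.96×10⁻¹⁰ ⇒ [T] = 7.92×10⁻⁴ mol L⁻¹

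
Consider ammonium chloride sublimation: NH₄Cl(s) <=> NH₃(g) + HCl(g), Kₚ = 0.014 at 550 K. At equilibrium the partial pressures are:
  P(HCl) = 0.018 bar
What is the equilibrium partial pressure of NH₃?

(NH₄Cl is a pure solid — omitted from Kₚ.)
At equilibrium, Kₚ = P(NH₃)·P(HCl) = 0.014.
(P(NH₃))·(0.018) = 0.014
P(NH₃) = 0.778 = 0.78 bar

P(NH₃) = 0.78 bar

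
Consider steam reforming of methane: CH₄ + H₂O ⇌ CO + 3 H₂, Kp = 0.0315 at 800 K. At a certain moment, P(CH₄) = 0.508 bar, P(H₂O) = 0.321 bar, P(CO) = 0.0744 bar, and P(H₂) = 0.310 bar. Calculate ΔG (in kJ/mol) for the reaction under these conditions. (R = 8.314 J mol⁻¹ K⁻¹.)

ΔG = -5.59 kJ/mol

Qp = P(CO)·P(H₂)³ / (P(CH₄)·P(H₂O)) = (0.0744)·(0.310)³ / ((0.508)·(0.321)) = 0.0136
ΔG = RT ln(Qp/Kp) = (8.314 J mol⁻¹ K⁻¹)(800 K) × ln(0.0136/0.0315)
   = (6.651 kJ/mol)(-0.8399) = -5.59 kJ/mol
ΔG < 0, so the forward reaction is spontaneous (proceeds forward).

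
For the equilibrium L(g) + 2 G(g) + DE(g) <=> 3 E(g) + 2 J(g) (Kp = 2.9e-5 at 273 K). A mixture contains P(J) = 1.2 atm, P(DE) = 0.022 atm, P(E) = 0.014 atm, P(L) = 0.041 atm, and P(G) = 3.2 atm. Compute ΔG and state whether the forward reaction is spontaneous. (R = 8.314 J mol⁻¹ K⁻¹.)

Qp = P(E)³·P(J)² / (P(L)·P(G)²·P(DE)) = (0.014)³·(1.2)² / ((0.041)·(3.2)²·(0.022)) = 4.28e-4
ΔG = RT ln(Qp/Kp) = (8.314 J mol⁻¹ K⁻¹)(273 K) × ln(4.28e-4/2.9e-5)
   = (2.270 kJ/mol)(2.692) = 6.11 kJ/mol
ΔG > 0, so the forward reaction is non-spontaneous (proceeds in reverse).

ΔG = 6.11 kJ/mol; the forward reaction is non-spontaneous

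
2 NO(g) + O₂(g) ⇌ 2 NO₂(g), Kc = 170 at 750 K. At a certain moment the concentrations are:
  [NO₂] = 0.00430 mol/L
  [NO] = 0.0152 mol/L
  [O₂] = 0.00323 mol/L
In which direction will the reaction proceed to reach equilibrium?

forward (toward products)

Qc = [NO₂]² / ([NO]²·[O₂]) = (0.00430)² / ((0.0152)²·(0.00323)) = 24.8
Qc = 24.8 < Kc = 170, so the forward reaction proceeds.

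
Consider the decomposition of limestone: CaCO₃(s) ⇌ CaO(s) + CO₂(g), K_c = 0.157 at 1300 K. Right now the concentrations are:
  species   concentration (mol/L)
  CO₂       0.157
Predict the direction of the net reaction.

(CaCO₃, CaO are pure solids — omitted from Q_c.)
Q_c = [CO₂] = 0.157
Q_c = 0.157 = K_c, so the system is already at equilibrium.

no net change (already at equilibrium)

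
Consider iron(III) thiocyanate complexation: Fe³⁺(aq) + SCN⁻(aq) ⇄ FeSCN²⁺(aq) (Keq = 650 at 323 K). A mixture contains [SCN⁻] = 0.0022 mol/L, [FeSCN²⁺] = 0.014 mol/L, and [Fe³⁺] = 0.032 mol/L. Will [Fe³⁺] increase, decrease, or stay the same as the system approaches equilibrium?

Q = [FeSCN²⁺] / ([Fe³⁺]·[SCN⁻]) = (0.014) / ((0.032)·(0.0022)) = 200
Q = 200 < Keq = 650: net forward reaction.
Fe³⁺ is a reactant, so it decreases.

decrease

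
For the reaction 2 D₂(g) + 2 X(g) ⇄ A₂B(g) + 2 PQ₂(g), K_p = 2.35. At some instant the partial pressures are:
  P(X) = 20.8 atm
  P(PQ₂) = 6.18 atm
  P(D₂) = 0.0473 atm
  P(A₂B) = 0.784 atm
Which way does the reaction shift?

to the left

Q_p = P(A₂B)·P(PQ₂)² / (P(D₂)²·P(X)²) = (0.784)·(6.18)² / ((0.0473)²·(20.8)²) = 30.9
Q_p = 30.9 > K_p = 2.35, so the reverse reaction proceeds.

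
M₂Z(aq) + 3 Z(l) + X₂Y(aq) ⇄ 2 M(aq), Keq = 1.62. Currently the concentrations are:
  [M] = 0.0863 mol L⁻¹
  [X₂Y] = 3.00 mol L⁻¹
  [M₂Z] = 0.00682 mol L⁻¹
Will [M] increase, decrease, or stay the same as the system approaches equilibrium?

increase

(Z is a pure liquid — omitted from Q.)
Q = [M]² / ([M₂Z]·[X₂Y]) = (0.0863)² / ((0.00682)·(3.00)) = 0.364
Q = 0.364 < Keq = 1.62: net forward reaction.
M is a product, so it increases.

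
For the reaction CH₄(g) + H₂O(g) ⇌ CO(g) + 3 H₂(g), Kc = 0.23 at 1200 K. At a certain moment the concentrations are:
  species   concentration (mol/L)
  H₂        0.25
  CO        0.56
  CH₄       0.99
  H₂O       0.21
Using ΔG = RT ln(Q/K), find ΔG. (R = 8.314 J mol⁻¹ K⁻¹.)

Qc = [CO]·[H₂]³ / ([CH₄]·[H₂O]) = (0.56)·(0.25)³ / ((0.99)·(0.21)) = 0.0421
ΔG = RT ln(Qc/Kc) = (8.314 J mol⁻¹ K⁻¹)(1200 K) × ln(0.0421/0.23)
   = (9.977 kJ/mol)(-1.698) = -16.9 kJ/mol
ΔG < 0, so the forward reaction is spontaneous (proceeds forward).

ΔG = -16.9 kJ/mol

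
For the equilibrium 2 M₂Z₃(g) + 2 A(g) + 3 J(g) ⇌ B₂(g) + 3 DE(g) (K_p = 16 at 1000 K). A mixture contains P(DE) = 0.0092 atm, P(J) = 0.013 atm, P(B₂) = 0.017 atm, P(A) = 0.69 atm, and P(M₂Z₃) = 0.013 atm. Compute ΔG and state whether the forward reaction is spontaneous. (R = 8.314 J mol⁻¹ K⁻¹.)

Q_p = P(B₂)·P(DE)³ / (P(M₂Z₃)²·P(A)²·P(J)³) = (0.017)·(0.0092)³ / ((0.013)²·(0.69)²·(0.013)³) = 74.9
ΔG = RT ln(Q_p/K_p) = (8.314 J mol⁻¹ K⁻¹)(1000 K) × ln(74.9/16)
   = (8.314 kJ/mol)(1.544) = 12.8 kJ/mol
ΔG > 0, so the forward reaction is non-spontaneous (proceeds in reverse).

ΔG = 12.8 kJ/mol; the forward reaction is non-spontaneous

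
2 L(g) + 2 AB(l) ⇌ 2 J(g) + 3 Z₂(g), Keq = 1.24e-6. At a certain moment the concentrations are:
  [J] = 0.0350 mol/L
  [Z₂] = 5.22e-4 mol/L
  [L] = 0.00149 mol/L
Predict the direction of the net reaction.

(AB is a pure liquid — omitted from Q.)
Q = [J]²·[Z₂]³ / [L]² = (0.0350)²·(5.22e-4)³ / (0.00149)² = 7.85e-8
Q = 7.85e-8 < Keq = 1.24e-6, so the forward reaction proceeds.

toward products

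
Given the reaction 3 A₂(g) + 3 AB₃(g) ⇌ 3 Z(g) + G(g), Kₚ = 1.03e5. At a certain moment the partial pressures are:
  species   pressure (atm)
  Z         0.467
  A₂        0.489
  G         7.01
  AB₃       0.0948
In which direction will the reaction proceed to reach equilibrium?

toward products

Qₚ = P(Z)³·P(G) / (P(A₂)³·P(AB₃)³) = (0.467)³·(7.01) / ((0.489)³·(0.0948)³) = 7170
Qₚ = 7170 < Kₚ = 1.03e5, so the forward reaction proceeds.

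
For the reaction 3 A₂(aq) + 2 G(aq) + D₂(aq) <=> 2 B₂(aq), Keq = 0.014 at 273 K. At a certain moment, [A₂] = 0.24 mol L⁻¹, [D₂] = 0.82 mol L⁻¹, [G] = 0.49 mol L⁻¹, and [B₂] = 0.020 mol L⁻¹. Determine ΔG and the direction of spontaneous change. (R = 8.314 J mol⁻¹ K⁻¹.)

Q = [B₂]² / ([A₂]³·[G]²·[D₂]) = (0.020)² / ((0.24)³·(0.49)²·(0.82)) = 0.147
ΔG = RT ln(Q/Keq) = (8.314 J mol⁻¹ K⁻¹)(273 K) × ln(0.147/0.014)
   = (2.270 kJ/mol)(2.351) = 5.34 kJ/mol
ΔG > 0, so the forward reaction is non-spontaneous (proceeds in reverse).

ΔG = 5.34 kJ/mol; the forward reaction is non-spontaneous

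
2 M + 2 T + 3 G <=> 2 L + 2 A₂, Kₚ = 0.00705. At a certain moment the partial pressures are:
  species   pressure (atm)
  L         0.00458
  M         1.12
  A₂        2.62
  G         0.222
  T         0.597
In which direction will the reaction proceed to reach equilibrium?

Qₚ = P(L)²·P(A₂)² / (P(M)²·P(T)²·P(G)³) = (0.00458)²·(2.62)² / ((1.12)²·(0.597)²·(0.222)³) = 0.0294
Qₚ = 0.0294 > Kₚ = 0.00705, so the reverse reaction proceeds.

toward reactants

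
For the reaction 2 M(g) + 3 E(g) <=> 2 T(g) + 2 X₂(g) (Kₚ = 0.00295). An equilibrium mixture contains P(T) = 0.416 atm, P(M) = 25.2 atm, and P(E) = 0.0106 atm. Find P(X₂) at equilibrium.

P(X₂) = 0.00359 atm

At equilibrium, Kₚ = P(T)²·P(X₂)² / (P(M)²·P(E)³) = 0.00295.
(0.416)²·(P(X₂))² / ((25.2)²·(0.0106)³) = 0.00295
P(X₂)² = 1.29×10⁻⁵ ⇒ P(X₂) = 0.00359 atm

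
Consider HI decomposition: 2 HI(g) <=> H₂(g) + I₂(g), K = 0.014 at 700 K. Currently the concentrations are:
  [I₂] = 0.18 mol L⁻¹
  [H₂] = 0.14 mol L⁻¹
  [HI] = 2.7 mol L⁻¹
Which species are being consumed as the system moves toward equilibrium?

HI (reactants)

Q = [H₂]·[I₂] / [HI]² = (0.14)·(0.18) / (2.7)² = 0.0035
Q = 0.0035 < K = 0.014: net forward reaction.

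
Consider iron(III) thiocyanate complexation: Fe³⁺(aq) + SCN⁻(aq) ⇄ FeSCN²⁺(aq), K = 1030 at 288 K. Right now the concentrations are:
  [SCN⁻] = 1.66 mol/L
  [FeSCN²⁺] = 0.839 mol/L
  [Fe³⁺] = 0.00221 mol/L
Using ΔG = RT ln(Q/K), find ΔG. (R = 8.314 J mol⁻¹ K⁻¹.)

Q = [FeSCN²⁺] / ([Fe³⁺]·[SCN⁻]) = (0.839) / ((0.00221)·(1.66)) = 229
ΔG = RT ln(Q/K) = (8.314 J mol⁻¹ K⁻¹)(288 K) × ln(229/1030)
   = (2.394 kJ/mol)(-1.504) = -3.60 kJ/mol
ΔG < 0, so the forward reaction is spontaneous (proceeds forward).

ΔG = -3.60 kJ/mol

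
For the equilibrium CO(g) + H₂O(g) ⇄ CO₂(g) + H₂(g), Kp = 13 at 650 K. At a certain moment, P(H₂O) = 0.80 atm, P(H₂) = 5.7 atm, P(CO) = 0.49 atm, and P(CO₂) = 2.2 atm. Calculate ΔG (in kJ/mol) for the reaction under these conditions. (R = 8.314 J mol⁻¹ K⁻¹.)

Qp = P(CO₂)·P(H₂) / (P(CO)·P(H₂O)) = (2.2)·(5.7) / ((0.49)·(0.80)) = 32.0
ΔG = RT ln(Qp/Kp) = (8.314 J mol⁻¹ K⁻¹)(650 K) × ln(32.0/13)
   = (5.404 kJ/mol)(0.9008) = 4.87 kJ/mol
ΔG > 0, so the forward reaction is non-spontaneous (proceeds in reverse).

ΔG = 4.87 kJ/mol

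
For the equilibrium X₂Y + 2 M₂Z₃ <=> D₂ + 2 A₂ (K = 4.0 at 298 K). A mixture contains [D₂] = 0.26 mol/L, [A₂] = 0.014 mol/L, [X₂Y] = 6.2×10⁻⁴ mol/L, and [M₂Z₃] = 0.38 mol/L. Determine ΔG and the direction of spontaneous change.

ΔG = -4.83 kJ/mol; the forward reaction is spontaneous

Q = [D₂]·[A₂]² / ([X₂Y]·[M₂Z₃]²) = (0.26)·(0.014)² / ((6.2×10⁻⁴)·(0.38)²) = 0.569
ΔG = RT ln(Q/K) = (8.314 J mol⁻¹ K⁻¹)(298 K) × ln(0.569/4.0)
   = (2.478 kJ/mol)(-1.950) = -4.83 kJ/mol
ΔG < 0, so the forward reaction is spontaneous (proceeds forward).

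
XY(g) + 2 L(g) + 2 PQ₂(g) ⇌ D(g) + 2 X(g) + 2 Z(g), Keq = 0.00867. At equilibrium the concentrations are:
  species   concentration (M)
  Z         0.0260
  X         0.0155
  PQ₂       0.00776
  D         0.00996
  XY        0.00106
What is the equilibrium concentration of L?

At equilibrium, Keq = [D]·[X]²·[Z]² / ([XY]·[L]²·[PQ₂]²) = 0.00867.
(0.00996)·(0.0155)²·(0.0260)² / ((0.00106)·([L])²·(0.00776)²) = 0.00867
[L]² = 2.92 ⇒ [L] = 1.71 M

[L] = 1.71 M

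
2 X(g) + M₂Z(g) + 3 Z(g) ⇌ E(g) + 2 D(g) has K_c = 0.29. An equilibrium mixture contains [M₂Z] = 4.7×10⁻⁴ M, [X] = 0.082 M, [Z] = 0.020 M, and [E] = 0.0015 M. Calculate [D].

[D] = 7.0×10⁻⁵ M

At equilibrium, K_c = [E]·[D]² / ([X]²·[M₂Z]·[Z]³) = 0.29.
(0.0015)·([D])² / ((0.082)²·(4.7×10⁻⁴)·(0.020)³) = 0.29
[D]² = 4.89×10⁻⁹ ⇒ [D] = 7.0×10⁻⁵ M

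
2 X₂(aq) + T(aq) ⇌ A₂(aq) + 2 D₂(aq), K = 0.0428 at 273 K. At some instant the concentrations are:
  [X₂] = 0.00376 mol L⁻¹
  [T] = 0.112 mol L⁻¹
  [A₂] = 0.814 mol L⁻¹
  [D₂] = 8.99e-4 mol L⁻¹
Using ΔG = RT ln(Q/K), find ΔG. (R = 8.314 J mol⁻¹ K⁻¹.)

ΔG = 5.16 kJ/mol

Q = [A₂]·[D₂]² / ([X₂]²·[T]) = (0.814)·(8.99e-4)² / ((0.00376)²·(0.112)) = 0.415
ΔG = RT ln(Q/K) = (8.314 J mol⁻¹ K⁻¹)(273 K) × ln(0.415/0.0428)
   = (2.270 kJ/mol)(2.272) = 5.16 kJ/mol
ΔG > 0, so the forward reaction is non-spontaneous (proceeds in reverse).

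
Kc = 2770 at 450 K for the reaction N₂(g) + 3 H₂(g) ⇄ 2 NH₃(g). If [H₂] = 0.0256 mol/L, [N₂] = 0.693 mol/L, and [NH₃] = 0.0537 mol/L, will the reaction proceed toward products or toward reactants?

in the forward direction

Qc = [NH₃]² / ([N₂]·[H₂]³) = (0.0537)² / ((0.693)·(0.0256)³) = 248
Qc = 248 < Kc = 2770, so the forward reaction proceeds.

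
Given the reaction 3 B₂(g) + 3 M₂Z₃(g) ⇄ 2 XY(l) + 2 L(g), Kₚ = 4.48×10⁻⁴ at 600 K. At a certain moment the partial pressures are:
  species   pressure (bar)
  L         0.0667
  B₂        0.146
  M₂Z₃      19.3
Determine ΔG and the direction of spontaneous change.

(XY is a pure liquid — omitted from Qₚ.)
Qₚ = P(L)² / (P(B₂)³·P(M₂Z₃)³) = (0.0667)² / ((0.146)³·(19.3)³) = 1.99×10⁻⁴
ΔG = RT ln(Qₚ/Kₚ) = (8.314 J mol⁻¹ K⁻¹)(600 K) × ln(1.99×10⁻⁴/4.48×10⁻⁴)
   = (4.988 kJ/mol)(-0.8115) = -4.05 kJ/mol
ΔG < 0, so the forward reaction is spontaneous (proceeds forward).

ΔG = -4.05 kJ/mol; the forward reaction is spontaneous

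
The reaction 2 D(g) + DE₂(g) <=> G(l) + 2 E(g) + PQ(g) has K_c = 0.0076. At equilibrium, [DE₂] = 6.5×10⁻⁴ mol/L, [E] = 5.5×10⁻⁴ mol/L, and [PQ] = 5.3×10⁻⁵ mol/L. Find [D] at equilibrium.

(G is a pure liquid — omitted from K_c.)
At equilibrium, K_c = [E]²·[PQ] / ([D]²·[DE₂]) = 0.0076.
(5.5×10⁻⁴)²·(5.3×10⁻⁵) / (([D])²·(6.5×10⁻⁴)) = 0.0076
[D]² = 3.25×10⁻⁶ ⇒ [D] = 0.0018 mol/L

[D] = 0.0018 mol/L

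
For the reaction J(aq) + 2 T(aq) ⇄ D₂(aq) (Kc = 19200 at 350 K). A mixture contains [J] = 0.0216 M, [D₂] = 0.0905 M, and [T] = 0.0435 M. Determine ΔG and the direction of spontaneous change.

ΔG = -6.29 kJ/mol; the forward reaction is spontaneous

Qc = [D₂] / ([J]·[T]²) = (0.0905) / ((0.0216)·(0.0435)²) = 2210
ΔG = RT ln(Qc/Kc) = (8.314 J mol⁻¹ K⁻¹)(350 K) × ln(2210/19200)
   = (2.910 kJ/mol)(-2.162) = -6.29 kJ/mol
ΔG < 0, so the forward reaction is spontaneous (proceeds forward).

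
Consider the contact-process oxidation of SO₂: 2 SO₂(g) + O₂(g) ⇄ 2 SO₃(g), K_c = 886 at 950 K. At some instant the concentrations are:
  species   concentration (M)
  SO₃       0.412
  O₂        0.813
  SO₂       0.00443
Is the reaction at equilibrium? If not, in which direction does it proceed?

Q_c = [SO₃]² / ([SO₂]²·[O₂]) = (0.412)² / ((0.00443)²·(0.813)) = 10600
Q_c = 10600 > K_c = 886, so the reverse reaction proceeds.

in the reverse direction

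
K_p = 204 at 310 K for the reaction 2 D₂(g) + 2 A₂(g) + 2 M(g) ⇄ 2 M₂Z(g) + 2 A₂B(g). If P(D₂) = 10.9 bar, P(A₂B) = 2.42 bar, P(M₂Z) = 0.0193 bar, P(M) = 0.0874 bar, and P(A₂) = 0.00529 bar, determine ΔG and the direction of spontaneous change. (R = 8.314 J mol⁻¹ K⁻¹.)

ΔG = -2.23 kJ/mol; the forward reaction is spontaneous

Q_p = P(M₂Z)²·P(A₂B)² / (P(D₂)²·P(A₂)²·P(M)²) = (0.0193)²·(2.42)² / ((10.9)²·(0.00529)²·(0.0874)²) = 85.9
ΔG = RT ln(Q_p/K_p) = (8.314 J mol⁻¹ K⁻¹)(310 K) × ln(85.9/204)
   = (2.577 kJ/mol)(-0.8649) = -2.23 kJ/mol
ΔG < 0, so the forward reaction is spontaneous (proceeds forward).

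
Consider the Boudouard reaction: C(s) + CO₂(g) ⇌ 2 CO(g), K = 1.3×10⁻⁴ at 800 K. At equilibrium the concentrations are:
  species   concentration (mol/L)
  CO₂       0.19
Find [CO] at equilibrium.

[CO] = 0.0050 mol/L

(C is a pure solid — omitted from K.)
At equilibrium, K = [CO]² / [CO₂] = 1.3×10⁻⁴.
([CO])² / (0.19) = 1.3×10⁻⁴
[CO]² = 2.47×10⁻⁵ ⇒ [CO] = 0.0050 mol/L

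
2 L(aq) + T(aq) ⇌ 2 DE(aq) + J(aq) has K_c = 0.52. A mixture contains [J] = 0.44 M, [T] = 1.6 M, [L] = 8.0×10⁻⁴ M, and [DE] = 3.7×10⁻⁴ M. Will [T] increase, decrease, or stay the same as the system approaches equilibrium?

Q_c = [DE]²·[J] / ([L]²·[T]) = (3.7×10⁻⁴)²·(0.44) / ((8.0×10⁻⁴)²·(1.6)) = 0.059
Q_c = 0.059 < K_c = 0.52: net forward reaction.
T is a reactant, so it decreases.

decrease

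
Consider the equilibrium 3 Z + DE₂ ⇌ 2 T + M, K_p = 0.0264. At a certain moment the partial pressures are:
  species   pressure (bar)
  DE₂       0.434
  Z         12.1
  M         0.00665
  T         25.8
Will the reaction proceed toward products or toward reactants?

forward (toward products)

Q_p = P(T)²·P(M) / (P(Z)³·P(DE₂)) = (25.8)²·(0.00665) / ((12.1)³·(0.434)) = 0.00576
Q_p = 0.00576 < K_p = 0.0264, so the forward reaction proceeds.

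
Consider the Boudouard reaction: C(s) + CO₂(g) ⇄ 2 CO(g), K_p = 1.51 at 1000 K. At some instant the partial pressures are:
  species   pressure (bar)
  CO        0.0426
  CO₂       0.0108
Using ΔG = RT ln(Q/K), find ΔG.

(C is a pure solid — omitted from Q_p.)
Q_p = P(CO)² / P(CO₂) = (0.0426)² / (0.0108) = 0.168
ΔG = RT ln(Q_p/K_p) = (8.314 J mol⁻¹ K⁻¹)(1000 K) × ln(0.168/1.51)
   = (8.314 kJ/mol)(-2.196) = -18.3 kJ/mol
ΔG < 0, so the forward reaction is spontaneous (proceeds forward).

ΔG = -18.3 kJ/mol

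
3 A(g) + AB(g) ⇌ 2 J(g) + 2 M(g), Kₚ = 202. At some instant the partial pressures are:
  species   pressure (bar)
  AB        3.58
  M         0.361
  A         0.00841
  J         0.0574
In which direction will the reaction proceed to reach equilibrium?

Qₚ = P(J)²·P(M)² / (P(A)³·P(AB)) = (0.0574)²·(0.361)² / ((0.00841)³·(3.58)) = 202
Qₚ = 202 = Kₚ, so the system is already at equilibrium.

at equilibrium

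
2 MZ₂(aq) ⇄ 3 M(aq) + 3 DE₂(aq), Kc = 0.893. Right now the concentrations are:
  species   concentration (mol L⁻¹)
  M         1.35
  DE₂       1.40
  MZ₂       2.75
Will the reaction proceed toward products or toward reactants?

neither direction; the system is at equilibrium

Qc = [M]³·[DE₂]³ / [MZ₂]² = (1.35)³·(1.40)³ / (2.75)² = 0.893
Qc = 0.893 = Kc, so the system is already at equilibrium.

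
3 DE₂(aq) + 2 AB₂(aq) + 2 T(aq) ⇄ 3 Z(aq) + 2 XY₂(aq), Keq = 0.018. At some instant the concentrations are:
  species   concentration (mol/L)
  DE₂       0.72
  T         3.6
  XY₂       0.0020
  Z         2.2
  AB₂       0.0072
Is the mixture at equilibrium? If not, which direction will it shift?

no; Q > K, reaction proceeds in reverse

Q = [Z]³·[XY₂]² / ([DE₂]³·[AB₂]²·[T]²) = (2.2)³·(0.0020)² / ((0.72)³·(0.0072)²·(3.6)²) = 0.17
Q = 0.17 > Keq = 0.018: net reverse reaction.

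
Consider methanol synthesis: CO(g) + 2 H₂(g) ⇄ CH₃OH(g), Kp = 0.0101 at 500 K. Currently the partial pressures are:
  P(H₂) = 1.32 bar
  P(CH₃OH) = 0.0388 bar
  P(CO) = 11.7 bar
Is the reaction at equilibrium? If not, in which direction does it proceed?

Qp = P(CH₃OH) / (P(CO)·P(H₂)²) = (0.0388) / ((11.7)·(1.32)²) = 0.00190
Qp = 0.00190 < Kp = 0.0101, so the forward reaction proceeds.

toward products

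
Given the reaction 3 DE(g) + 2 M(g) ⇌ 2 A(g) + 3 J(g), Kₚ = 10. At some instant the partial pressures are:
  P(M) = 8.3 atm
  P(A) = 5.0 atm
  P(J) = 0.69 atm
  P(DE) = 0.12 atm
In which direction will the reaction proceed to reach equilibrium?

Qₚ = P(A)²·P(J)³ / (P(DE)³·P(M)²) = (5.0)²·(0.69)³ / ((0.12)³·(8.3)²) = 69
Qₚ = 69 > Kₚ = 10, so the reverse reaction proceeds.

reverse (toward reactants)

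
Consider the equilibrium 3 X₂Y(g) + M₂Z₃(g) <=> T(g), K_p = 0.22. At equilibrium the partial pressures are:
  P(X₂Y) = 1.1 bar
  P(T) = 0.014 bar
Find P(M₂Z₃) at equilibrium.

At equilibrium, K_p = P(T) / (P(X₂Y)³·P(M₂Z₃)) = 0.22.
(0.014) / ((1.1)³·(P(M₂Z₃))) = 0.22
P(M₂Z₃) = 0.0478 = 0.048 bar

P(M₂Z₃) = 0.048 bar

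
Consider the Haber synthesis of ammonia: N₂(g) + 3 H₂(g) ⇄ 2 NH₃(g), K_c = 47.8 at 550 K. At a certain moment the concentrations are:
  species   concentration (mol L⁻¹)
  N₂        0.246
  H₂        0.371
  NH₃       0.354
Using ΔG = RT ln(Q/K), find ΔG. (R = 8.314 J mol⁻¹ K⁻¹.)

Q_c = [NH₃]² / ([N₂]·[H₂]³) = (0.354)² / ((0.246)·(0.371)³) = 9.98
ΔG = RT ln(Q_c/K_c) = (8.314 J mol⁻¹ K⁻¹)(550 K) × ln(9.98/47.8)
   = (4.573 kJ/mol)(-1.566) = -7.16 kJ/mol
ΔG < 0, so the forward reaction is spontaneous (proceeds forward).

ΔG = -7.16 kJ/mol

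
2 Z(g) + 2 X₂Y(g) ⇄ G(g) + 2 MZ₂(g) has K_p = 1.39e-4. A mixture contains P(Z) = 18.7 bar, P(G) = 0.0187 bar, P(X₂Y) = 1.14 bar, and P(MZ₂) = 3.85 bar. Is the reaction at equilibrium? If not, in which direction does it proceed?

Q_p = P(G)·P(MZ₂)² / (P(Z)²·P(X₂Y)²) = (0.0187)·(3.85)² / ((18.7)²·(1.14)²) = 6.10e-4
Q_p = 6.10e-4 > K_p = 1.39e-4, so the reverse reaction proceeds.

toward reactants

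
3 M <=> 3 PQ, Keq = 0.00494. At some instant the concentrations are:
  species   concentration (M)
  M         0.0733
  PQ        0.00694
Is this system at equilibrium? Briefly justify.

no; Q < K, reaction proceeds forward

Q = [PQ]³ / [M]³ = (0.00694)³ / (0.0733)³ = 8.49e-4
Q = 8.49e-4 < Keq = 0.00494: net forward reaction.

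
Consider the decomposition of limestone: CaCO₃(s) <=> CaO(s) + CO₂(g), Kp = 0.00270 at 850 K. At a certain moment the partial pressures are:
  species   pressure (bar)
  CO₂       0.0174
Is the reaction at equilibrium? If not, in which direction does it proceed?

(CaCO₃, CaO are pure solids — omitted from Qp.)
Qp = P(CO₂) = 0.0174
Qp = 0.0174 > Kp = 0.00270, so the reverse reaction proceeds.

in the reverse direction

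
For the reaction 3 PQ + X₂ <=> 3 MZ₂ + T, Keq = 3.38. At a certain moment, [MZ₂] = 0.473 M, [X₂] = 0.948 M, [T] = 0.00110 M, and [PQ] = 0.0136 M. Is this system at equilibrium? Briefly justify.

no; Q > K, reaction proceeds in reverse

Q = [MZ₂]³·[T] / ([PQ]³·[X₂]) = (0.473)³·(0.00110) / ((0.0136)³·(0.948)) = 48.8
Q = 48.8 > Keq = 3.38: net reverse reaction.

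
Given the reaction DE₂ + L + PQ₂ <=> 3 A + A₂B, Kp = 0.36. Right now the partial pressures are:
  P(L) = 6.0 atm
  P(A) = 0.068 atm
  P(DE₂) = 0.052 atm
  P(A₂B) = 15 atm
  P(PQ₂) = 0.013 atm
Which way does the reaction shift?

Qp = P(A)³·P(A₂B) / (P(DE₂)·P(L)·P(PQ₂)) = (0.068)³·(15) / ((0.052)·(6.0)·(0.013)) = 1.2
Qp = 1.2 > Kp = 0.36, so the reverse reaction proceeds.

toward reactants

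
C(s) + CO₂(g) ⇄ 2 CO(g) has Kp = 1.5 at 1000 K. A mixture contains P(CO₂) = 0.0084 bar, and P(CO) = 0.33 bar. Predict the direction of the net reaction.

toward reactants

(C is a pure solid — omitted from Qp.)
Qp = P(CO)² / P(CO₂) = (0.33)² / (0.0084) = 13
Qp = 13 > Kp = 1.5, so the reverse reaction proceeds.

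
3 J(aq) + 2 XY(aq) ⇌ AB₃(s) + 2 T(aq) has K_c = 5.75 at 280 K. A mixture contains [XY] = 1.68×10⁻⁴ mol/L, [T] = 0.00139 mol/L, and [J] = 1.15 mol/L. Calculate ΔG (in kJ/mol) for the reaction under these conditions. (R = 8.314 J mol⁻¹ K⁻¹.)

(AB₃ is a pure solid — omitted from Q_c.)
Q_c = [T]² / ([J]³·[XY]²) = (0.00139)² / ((1.15)³·(1.68×10⁻⁴)²) = 45.0
ΔG = RT ln(Q_c/K_c) = (8.314 J mol⁻¹ K⁻¹)(280 K) × ln(45.0/5.75)
   = (2.328 kJ/mol)(2.057) = 4.79 kJ/mol
ΔG > 0, so the forward reaction is non-spontaneous (proceeds in reverse).

ΔG = 4.79 kJ/mol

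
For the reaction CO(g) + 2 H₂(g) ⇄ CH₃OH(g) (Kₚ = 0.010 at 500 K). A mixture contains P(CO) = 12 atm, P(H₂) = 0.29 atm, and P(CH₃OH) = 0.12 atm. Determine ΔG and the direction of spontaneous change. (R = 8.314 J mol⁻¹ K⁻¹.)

ΔG = 10.3 kJ/mol; the forward reaction is non-spontaneous

Qₚ = P(CH₃OH) / (P(CO)·P(H₂)²) = (0.12) / ((12)·(0.29)²) = 0.119
ΔG = RT ln(Qₚ/Kₚ) = (8.314 J mol⁻¹ K⁻¹)(500 K) × ln(0.119/0.010)
   = (4.157 kJ/mol)(2.477) = 10.3 kJ/mol
ΔG > 0, so the forward reaction is non-spontaneous (proceeds in reverse).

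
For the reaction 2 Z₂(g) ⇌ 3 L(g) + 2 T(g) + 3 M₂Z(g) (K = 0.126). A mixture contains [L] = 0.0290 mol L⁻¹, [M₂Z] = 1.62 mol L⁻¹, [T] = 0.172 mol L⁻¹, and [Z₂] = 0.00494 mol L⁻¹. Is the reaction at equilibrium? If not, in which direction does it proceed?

no net change (already at equilibrium)

Q = [L]³·[T]²·[M₂Z]³ / [Z₂]² = (0.0290)³·(0.172)²·(1.62)³ / (0.00494)² = 0.126
Q = 0.126 = K, so the system is already at equilibrium.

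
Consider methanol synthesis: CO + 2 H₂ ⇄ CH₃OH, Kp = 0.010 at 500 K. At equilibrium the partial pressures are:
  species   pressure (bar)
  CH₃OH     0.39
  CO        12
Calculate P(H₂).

P(H₂) = 1.8 bar

At equilibrium, Kp = P(CH₃OH) / (P(CO)·P(H₂)²) = 0.010.
(0.39) / ((12)·(P(H₂))²) = 0.010
P(H₂)² = 3.25 ⇒ P(H₂) = 1.8 bar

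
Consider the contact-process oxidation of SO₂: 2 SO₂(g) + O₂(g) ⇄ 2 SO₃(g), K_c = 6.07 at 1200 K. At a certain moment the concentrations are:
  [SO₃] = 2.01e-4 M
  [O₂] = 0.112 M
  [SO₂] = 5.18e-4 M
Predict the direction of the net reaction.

Q_c = [SO₃]² / ([SO₂]²·[O₂]) = (2.01e-4)² / ((5.18e-4)²·(0.112)) = 1.34
Q_c = 1.34 < K_c = 6.07, so the forward reaction proceeds.

forward (toward products)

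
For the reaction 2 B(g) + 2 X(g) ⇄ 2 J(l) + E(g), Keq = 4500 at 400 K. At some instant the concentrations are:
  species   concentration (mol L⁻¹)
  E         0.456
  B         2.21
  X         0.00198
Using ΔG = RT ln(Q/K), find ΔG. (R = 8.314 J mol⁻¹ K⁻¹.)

(J is a pure liquid — omitted from Q.)
Q = [E] / ([B]²·[X]²) = (0.456) / ((2.21)²·(0.00198)²) = 23800
ΔG = RT ln(Q/Keq) = (8.314 J mol⁻¹ K⁻¹)(400 K) × ln(23800/4500)
   = (3.326 kJ/mol)(1.666) = 5.54 kJ/mol
ΔG > 0, so the forward reaction is non-spontaneous (proceeds in reverse).

ΔG = 5.54 kJ/mol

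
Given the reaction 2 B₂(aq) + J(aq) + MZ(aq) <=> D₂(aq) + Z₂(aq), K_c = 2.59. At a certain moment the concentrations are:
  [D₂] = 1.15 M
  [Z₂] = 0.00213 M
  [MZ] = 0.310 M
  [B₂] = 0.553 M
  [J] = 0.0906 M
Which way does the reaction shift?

to the right

Q_c = [D₂]·[Z₂] / ([B₂]²·[J]·[MZ]) = (1.15)·(0.00213) / ((0.553)²·(0.0906)·(0.310)) = 0.285
Q_c = 0.285 < K_c = 2.59, so the forward reaction proceeds.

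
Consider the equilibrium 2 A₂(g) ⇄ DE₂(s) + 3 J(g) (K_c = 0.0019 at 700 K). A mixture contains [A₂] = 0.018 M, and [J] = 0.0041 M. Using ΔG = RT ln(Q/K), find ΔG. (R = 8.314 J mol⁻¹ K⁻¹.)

(DE₂ is a pure solid — omitted from Q_c.)
Q_c = [J]³ / [A₂]² = (0.0041)³ / (0.018)² = 2.13×10⁻⁴
ΔG = RT ln(Q_c/K_c) = (8.314 J mol⁻¹ K⁻¹)(700 K) × ln(2.13×10⁻⁴/0.0019)
   = (5.820 kJ/mol)(-2.188) = -12.7 kJ/mol
ΔG < 0, so the forward reaction is spontaneous (proceeds forward).

ΔG = -12.7 kJ/mol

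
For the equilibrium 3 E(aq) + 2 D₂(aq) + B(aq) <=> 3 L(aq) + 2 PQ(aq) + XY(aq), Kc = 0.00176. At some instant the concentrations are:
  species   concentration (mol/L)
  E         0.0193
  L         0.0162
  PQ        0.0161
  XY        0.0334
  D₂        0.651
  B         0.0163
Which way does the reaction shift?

in the forward direction

Qc = [L]³·[PQ]²·[XY] / ([E]³·[D₂]²·[B]) = (0.0162)³·(0.0161)²·(0.0334) / ((0.0193)³·(0.651)²·(0.0163)) = 7.41×10⁻⁴
Qc = 7.41×10⁻⁴ < Kc = 0.00176, so the forward reaction proceeds.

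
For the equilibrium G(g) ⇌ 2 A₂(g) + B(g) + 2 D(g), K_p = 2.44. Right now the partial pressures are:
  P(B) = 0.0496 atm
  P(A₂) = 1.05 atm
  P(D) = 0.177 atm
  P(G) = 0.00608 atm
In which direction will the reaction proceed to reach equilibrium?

Q_p = P(A₂)²·P(B)·P(D)² / P(G) = (1.05)²·(0.0496)·(0.177)² / (0.00608) = 0.282
Q_p = 0.282 < K_p = 2.44, so the forward reaction proceeds.

toward products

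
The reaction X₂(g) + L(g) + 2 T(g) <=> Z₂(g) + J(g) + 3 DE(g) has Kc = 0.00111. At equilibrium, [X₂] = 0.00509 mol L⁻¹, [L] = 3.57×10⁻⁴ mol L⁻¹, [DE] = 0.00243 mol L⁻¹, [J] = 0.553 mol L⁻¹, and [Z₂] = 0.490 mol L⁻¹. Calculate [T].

[T] = 1.39 mol L⁻¹

At equilibrium, Kc = [Z₂]·[J]·[DE]³ / ([X₂]·[L]·[T]²) = 0.00111.
(0.490)·(0.553)·(0.00243)³ / ((0.00509)·(3.57×10⁻⁴)·([T])²) = 0.00111
[T]² = 1.93 ⇒ [T] = 1.39 mol L⁻¹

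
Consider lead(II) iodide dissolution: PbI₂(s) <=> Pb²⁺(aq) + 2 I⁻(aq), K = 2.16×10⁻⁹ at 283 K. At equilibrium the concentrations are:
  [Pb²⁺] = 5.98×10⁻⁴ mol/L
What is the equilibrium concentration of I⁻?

(PbI₂ is a pure solid — omitted from K.)
At equilibrium, K = [Pb²⁺]·[I⁻]² = 2.16×10⁻⁹.
(5.98×10⁻⁴)·([I⁻])² = 2.16×10⁻⁹
[I⁻]² = 3.61×10⁻⁶ ⇒ [I⁻] = 0.00190 mol/L

[I⁻] = 0.00190 mol/L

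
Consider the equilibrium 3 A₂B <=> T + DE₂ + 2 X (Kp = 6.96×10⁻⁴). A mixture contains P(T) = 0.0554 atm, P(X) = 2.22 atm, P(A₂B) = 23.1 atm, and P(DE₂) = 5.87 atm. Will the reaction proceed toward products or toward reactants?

to the right

Qp = P(T)·P(DE₂)·P(X)² / P(A₂B)³ = (0.0554)·(5.87)·(2.22)² / (23.1)³ = 1.30×10⁻⁴
Qp = 1.30×10⁻⁴ < Kp = 6.96×10⁻⁴, so the forward reaction proceeds.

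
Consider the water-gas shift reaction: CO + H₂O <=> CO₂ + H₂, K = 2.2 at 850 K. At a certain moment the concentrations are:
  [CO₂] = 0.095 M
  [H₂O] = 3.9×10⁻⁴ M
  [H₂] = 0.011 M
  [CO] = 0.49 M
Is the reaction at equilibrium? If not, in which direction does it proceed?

Q = [CO₂]·[H₂] / ([CO]·[H₂O]) = (0.095)·(0.011) / ((0.49)·(3.9×10⁻⁴)) = 5.5
Q = 5.5 > K = 2.2, so the reverse reaction proceeds.

reverse (toward reactants)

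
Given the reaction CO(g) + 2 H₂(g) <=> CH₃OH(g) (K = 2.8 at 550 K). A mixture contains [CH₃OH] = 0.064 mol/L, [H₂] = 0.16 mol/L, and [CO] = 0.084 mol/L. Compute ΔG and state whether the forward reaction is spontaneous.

ΔG = 10.8 kJ/mol; the forward reaction is non-spontaneous

Q = [CH₃OH] / ([CO]·[H₂]²) = (0.064) / ((0.084)·(0.16)²) = 29.8
ΔG = RT ln(Q/K) = (8.314 J mol⁻¹ K⁻¹)(550 K) × ln(29.8/2.8)
   = (4.573 kJ/mol)(2.365) = 10.8 kJ/mol
ΔG > 0, so the forward reaction is non-spontaneous (proceeds in reverse).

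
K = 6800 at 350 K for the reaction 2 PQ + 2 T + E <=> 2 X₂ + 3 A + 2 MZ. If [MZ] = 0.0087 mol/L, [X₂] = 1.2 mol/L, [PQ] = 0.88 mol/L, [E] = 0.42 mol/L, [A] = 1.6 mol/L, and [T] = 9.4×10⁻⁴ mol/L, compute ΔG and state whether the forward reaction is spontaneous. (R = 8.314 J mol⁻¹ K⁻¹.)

ΔG = -4.30 kJ/mol; the forward reaction is spontaneous

Q = [X₂]²·[A]³·[MZ]² / ([PQ]²·[T]²·[E]) = (1.2)²·(1.6)³·(0.0087)² / ((0.88)²·(9.4×10⁻⁴)²·(0.42)) = 1550
ΔG = RT ln(Q/K) = (8.314 J mol⁻¹ K⁻¹)(350 K) × ln(1550/6800)
   = (2.910 kJ/mol)(-1.479) = -4.30 kJ/mol
ΔG < 0, so the forward reaction is spontaneous (proceeds forward).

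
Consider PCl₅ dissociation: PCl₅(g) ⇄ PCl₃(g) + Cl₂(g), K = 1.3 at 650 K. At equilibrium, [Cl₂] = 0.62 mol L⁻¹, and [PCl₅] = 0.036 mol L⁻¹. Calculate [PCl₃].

[PCl₃] = 0.075 mol L⁻¹

At equilibrium, K = [PCl₃]·[Cl₂] / [PCl₅] = 1.3.
([PCl₃])·(0.62) / (0.036) = 1.3
[PCl₃] = 0.0755 = 0.075 mol L⁻¹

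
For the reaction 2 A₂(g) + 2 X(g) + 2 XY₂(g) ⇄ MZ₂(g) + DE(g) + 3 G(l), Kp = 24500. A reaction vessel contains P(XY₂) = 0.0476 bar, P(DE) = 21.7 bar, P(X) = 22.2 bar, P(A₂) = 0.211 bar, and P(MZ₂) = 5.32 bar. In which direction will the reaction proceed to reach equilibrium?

(G is a pure liquid — omitted from Qp.)
Qp = P(MZ₂)·P(DE) / (P(A₂)²·P(X)²·P(XY₂)²) = (5.32)·(21.7) / ((0.211)²·(22.2)²·(0.0476)²) = 2320
Qp = 2320 < Kp = 24500, so the forward reaction proceeds.

forward (toward products)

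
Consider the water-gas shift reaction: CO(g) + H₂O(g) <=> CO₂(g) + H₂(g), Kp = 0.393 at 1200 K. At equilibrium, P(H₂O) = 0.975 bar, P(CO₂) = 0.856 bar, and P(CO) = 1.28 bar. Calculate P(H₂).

At equilibrium, Kp = P(CO₂)·P(H₂) / (P(CO)·P(H₂O)) = 0.393.
(0.856)·(P(H₂)) / ((1.28)·(0.975)) = 0.393
P(H₂) = 0.573 bar

P(H₂) = 0.573 bar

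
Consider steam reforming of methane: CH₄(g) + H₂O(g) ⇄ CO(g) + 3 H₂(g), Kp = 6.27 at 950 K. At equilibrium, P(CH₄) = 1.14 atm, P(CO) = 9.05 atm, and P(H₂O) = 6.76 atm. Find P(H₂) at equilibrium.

At equilibrium, Kp = P(CO)·P(H₂)³ / (P(CH₄)·P(H₂O)) = 6.27.
(9.05)·(P(H₂))³ / ((1.14)·(6.76)) = 6.27
P(H₂)³ = 5.34 ⇒ P(H₂) = 1.75 atm

P(H₂) = 1.75 atm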